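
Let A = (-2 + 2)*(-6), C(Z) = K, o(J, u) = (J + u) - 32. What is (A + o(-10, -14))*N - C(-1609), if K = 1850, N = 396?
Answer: -24026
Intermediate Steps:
o(J, u) = -32 + J + u
C(Z) = 1850
A = 0 (A = 0*(-6) = 0)
(A + o(-10, -14))*N - C(-1609) = (0 + (-32 - 10 - 14))*396 - 1*1850 = (0 - 56)*396 - 1850 = -56*396 - 1850 = -22176 - 1850 = -24026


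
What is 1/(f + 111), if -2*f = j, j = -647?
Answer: 2/869 ≈ 0.0023015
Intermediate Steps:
f = 647/2 (f = -½*(-647) = 647/2 ≈ 323.50)
1/(f + 111) = 1/(647/2 + 111) = 1/(869/2) = 2/869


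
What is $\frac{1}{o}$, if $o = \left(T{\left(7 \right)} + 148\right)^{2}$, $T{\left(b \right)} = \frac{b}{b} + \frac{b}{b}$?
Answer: $\frac{1}{22500} \approx 4.4444 \cdot 10^{-5}$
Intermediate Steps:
$T{\left(b \right)} = 2$ ($T{\left(b \right)} = 1 + 1 = 2$)
$o = 22500$ ($o = \left(2 + 148\right)^{2} = 150^{2} = 22500$)
$\frac{1}{o} = \frac{1}{22500}$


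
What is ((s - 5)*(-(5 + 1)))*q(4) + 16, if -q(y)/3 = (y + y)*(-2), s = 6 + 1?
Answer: -560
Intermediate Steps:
s = 7
q(y) = 12*y (q(y) = -3*(y + y)*(-2) = -3*2*y*(-2) = -(-12)*y = 12*y)
((s - 5)*(-(5 + 1)))*q(4) + 16 = ((7 - 5)*(-(5 + 1)))*(12*4) + 16 = (2*(-1*6))*48 + 16 = (2*(-6))*48 + 16 = -12*48 + 16 = -576 + 16 = -560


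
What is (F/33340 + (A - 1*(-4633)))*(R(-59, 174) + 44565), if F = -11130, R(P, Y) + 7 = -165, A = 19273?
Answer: 3538188289963/3334 ≈ 1.0612e+9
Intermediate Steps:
R(P, Y) = -172 (R(P, Y) = -7 - 165 = -172)
(F/33340 + (A - 1*(-4633)))*(R(-59, 174) + 44565) = (-11130/33340 + (19273 - 1*(-4633)))*(-172 + 44565) = (-11130*1/33340 + (19273 + 4633))*44393 = (-1113/3334 + 23906)*44393 = (79701491/3334)*44393 = 3538188289963/3334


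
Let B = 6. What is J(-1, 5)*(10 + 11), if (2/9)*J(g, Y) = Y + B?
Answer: 2079/2 ≈ 1039.5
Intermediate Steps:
J(g, Y) = 27 + 9*Y/2 (J(g, Y) = 9*(Y + 6)/2 = 9*(6 + Y)/2 = 27 + 9*Y/2)
J(-1, 5)*(10 + 11) = (27 + (9/2)*5)*(10 + 11) = (27 + 45/2)*21 = (99/2)*21 = 2079/2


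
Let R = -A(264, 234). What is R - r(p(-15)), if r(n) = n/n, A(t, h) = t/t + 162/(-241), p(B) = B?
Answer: -320/241 ≈ -1.3278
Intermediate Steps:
A(t, h) = 79/241 (A(t, h) = 1 + 162*(-1/241) = 1 - 162/241 = 79/241)
r(n) = 1
R = -79/241 (R = -1*79/241 = -79/241 ≈ -0.32780)
R - r(p(-15)) = -79/241 - 1*1 = -79/241 - 1 = -320/241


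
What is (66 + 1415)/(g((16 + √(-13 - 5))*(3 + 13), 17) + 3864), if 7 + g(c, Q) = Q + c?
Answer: 3058265/8530754 - 17772*I*√2/4265377 ≈ 0.3585 - 0.0058924*I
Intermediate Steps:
g(c, Q) = -7 + Q + c (g(c, Q) = -7 + (Q + c) = -7 + Q + c)
(66 + 1415)/(g((16 + √(-13 - 5))*(3 + 13), 17) + 3864) = (66 + 1415)/((-7 + 17 + (16 + √(-13 - 5))*(3 + 13)) + 3864) = 1481/((-7 + 17 + (16 + √(-18))*16) + 3864) = 1481/((-7 + 17 + (16 + 3*I*√2)*16) + 3864) = 1481/((-7 + 17 + (256 + 48*I*√2)) + 3864) = 1481/((266 + 48*I*√2) + 3864) = 1481/(4130 + 48*I*√2)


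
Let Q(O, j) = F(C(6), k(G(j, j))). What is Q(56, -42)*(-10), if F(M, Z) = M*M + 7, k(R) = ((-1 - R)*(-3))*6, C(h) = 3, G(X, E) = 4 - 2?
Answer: -160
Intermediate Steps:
G(X, E) = 2
k(R) = 18 + 18*R (k(R) = (3 + 3*R)*6 = 18 + 18*R)
F(M, Z) = 7 + M² (F(M, Z) = M² + 7 = 7 + M²)
Q(O, j) = 16 (Q(O, j) = 7 + 3² = 7 + 9 = 16)
Q(56, -42)*(-10) = 16*(-10) = -160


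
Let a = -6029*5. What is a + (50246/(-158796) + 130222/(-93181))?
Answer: -20276090665739/672580458 ≈ -30147.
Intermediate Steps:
a = -30145
a + (50246/(-158796) + 130222/(-93181)) = -30145 + (50246/(-158796) + 130222/(-93181)) = -30145 + (50246*(-1/158796) + 130222*(-1/93181)) = -30145 + (-25123/79398 - 130222/93181) = -30145 - 1152759329/672580458 = -20276090665739/672580458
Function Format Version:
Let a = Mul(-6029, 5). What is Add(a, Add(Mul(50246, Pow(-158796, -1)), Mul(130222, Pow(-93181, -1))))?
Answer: Rational(-20276090665739, 672580458) ≈ -30147.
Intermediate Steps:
a = -30145
Add(a, Add(Mul(50246, Pow(-158796, -1)), Mul(130222, Pow(-93181, -1)))) = Add(-30145, Add(Mul(50246, Pow(-158796, -1)), Mul(130222, Pow(-93181, -1)))) = Add(-30145, Add(Mul(50246, Rational(-1, 158796)), Mul(130222, Rational(-1, 93181)))) = Add(-30145, Add(Rational(-25123, 79398), Rational(-130222, 93181))) = Add(-30145, Rational(-1152759329, 672580458)) = Rational(-20276090665739, 672580458)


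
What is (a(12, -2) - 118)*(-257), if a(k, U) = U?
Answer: 30840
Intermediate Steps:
(a(12, -2) - 118)*(-257) = (-2 - 118)*(-257) = -120*(-257) = 30840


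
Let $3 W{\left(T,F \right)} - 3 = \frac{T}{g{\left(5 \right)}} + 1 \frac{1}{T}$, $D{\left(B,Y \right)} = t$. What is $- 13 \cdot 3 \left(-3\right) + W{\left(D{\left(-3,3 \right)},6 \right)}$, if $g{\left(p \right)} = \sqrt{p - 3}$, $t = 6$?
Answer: $\frac{2125}{18} + \sqrt{2} \approx 119.47$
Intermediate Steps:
$g{\left(p \right)} = \sqrt{-3 + p}$
$D{\left(B,Y \right)} = 6$
$W{\left(T,F \right)} = 1 + \frac{1}{3 T} + \frac{T \sqrt{2}}{6}$ ($W{\left(T,F \right)} = 1 + \frac{\frac{T}{\sqrt{-3 + 5}} + 1 \frac{1}{T}}{3} = 1 + \frac{\frac{T}{\sqrt{2}} + \frac{1}{T}}{3} = 1 + \frac{T \frac{\sqrt{2}}{2} + \frac{1}{T}}{3} = 1 + \frac{\frac{T \sqrt{2}}{2} + \frac{1}{T}}{3} = 1 + \frac{\frac{1}{T} + \frac{T \sqrt{2}}{2}}{3} = 1 + \left(\frac{1}{3 T} + \frac{T \sqrt{2}}{6}\right) = 1 + \frac{1}{3 T} + \frac{T \sqrt{2}}{6}$)
$- 13 \cdot 3 \left(-3\right) + W{\left(D{\left(-3,3 \right)},6 \right)} = - 13 \cdot 3 \left(-3\right) + \frac{2 + 6 \left(6 + 6 \sqrt{2}\right)}{6 \cdot 6} = \left(-13\right) \left(-9\right) + \frac{1}{6} \cdot \frac{1}{6} \left(2 + \left(36 + 36 \sqrt{2}\right)\right) = 117 + \frac{1}{6} \cdot \frac{1}{6} \left(38 + 36 \sqrt{2}\right) = 117 + \left(\frac{19}{18} + \sqrt{2}\right) = \frac{2125}{18} + \sqrt{2}$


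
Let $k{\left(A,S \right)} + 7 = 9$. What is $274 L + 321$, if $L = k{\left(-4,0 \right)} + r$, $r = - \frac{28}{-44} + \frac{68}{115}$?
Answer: $\frac{1524807}{1265} \approx 1205.4$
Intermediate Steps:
$k{\left(A,S \right)} = 2$ ($k{\left(A,S \right)} = -7 + 9 = 2$)
$r = \frac{1553}{1265}$ ($r = \left(-28\right) \left(- \frac{1}{44}\right) + 68 \cdot \frac{1}{115} = \frac{7}{11} + \frac{68}{115} = \frac{1553}{1265} \approx 1.2277$)
$L = \frac{4083}{1265}$ ($L = 2 + \frac{1553}{1265} = \frac{4083}{1265} \approx 3.2277$)
$274 L + 321 = 274 \cdot \frac{4083}{1265} + 321 = \frac{1118742}{1265} + 321 = \frac{1524807}{1265}$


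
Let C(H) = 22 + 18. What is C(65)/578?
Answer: 20/289 ≈ 0.069204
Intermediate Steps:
C(H) = 40
C(65)/578 = 40/578 = 40*(1/578) = 20/289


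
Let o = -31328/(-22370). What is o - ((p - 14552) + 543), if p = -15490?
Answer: 329961979/11185 ≈ 29500.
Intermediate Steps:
o = 15664/11185 (o = -31328*(-1/22370) = 15664/11185 ≈ 1.4004)
o - ((p - 14552) + 543) = 15664/11185 - ((-15490 - 14552) + 543) = 15664/11185 - (-30042 + 543) = 15664/11185 - 1*(-29499) = 15664/11185 + 29499 = 329961979/11185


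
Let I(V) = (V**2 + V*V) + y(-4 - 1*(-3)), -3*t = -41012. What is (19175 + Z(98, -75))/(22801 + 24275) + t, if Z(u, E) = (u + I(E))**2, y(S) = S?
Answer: 193083472/11769 ≈ 16406.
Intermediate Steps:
t = 41012/3 (t = -1/3*(-41012) = 41012/3 ≈ 13671.)
I(V) = -1 + 2*V**2 (I(V) = (V**2 + V*V) + (-4 - 1*(-3)) = (V**2 + V**2) + (-4 + 3) = 2*V**2 - 1 = -1 + 2*V**2)
Z(u, E) = (-1 + u + 2*E**2)**2 (Z(u, E) = (u + (-1 + 2*E**2))**2 = (-1 + u + 2*E**2)**2)
(19175 + Z(98, -75))/(22801 + 24275) + t = (19175 + (-1 + 98 + 2*(-75)**2)**2)/(22801 + 24275) + 41012/3 = (19175 + (-1 + 98 + 2*5625)**2)/47076 + 41012/3 = (19175 + (-1 + 98 + 11250)**2)*(1/47076) + 41012/3 = (19175 + 11347**2)*(1/47076) + 41012/3 = (19175 + 128754409)*(1/47076) + 41012/3 = 128773584*(1/47076) + 41012/3 = 10731132/3923 + 41012/3 = 193083472/11769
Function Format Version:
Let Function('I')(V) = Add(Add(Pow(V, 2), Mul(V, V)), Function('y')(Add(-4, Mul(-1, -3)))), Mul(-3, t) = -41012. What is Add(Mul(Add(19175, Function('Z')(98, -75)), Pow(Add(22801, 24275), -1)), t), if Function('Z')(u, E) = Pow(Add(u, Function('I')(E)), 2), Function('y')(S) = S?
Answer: Rational(193083472, 11769) ≈ 16406.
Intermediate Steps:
t = Rational(41012, 3) (t = Mul(Rational(-1, 3), -41012) = Rational(41012, 3) ≈ 13671.)
Function('I')(V) = Add(-1, Mul(2, Pow(V, 2))) (Function('I')(V) = Add(Add(Pow(V, 2), Mul(V, V)), Add(-4, Mul(-1, -3))) = Add(Add(Pow(V, 2), Pow(V, 2)), Add(-4, 3)) = Add(Mul(2, Pow(V, 2)), -1) = Add(-1, Mul(2, Pow(V, 2))))
Function('Z')(u, E) = Pow(Add(-1, u, Mul(2, Pow(E, 2))), 2) (Function('Z')(u, E) = Pow(Add(u, Add(-1, Mul(2, Pow(E, 2)))), 2) = Pow(Add(-1, u, Mul(2, Pow(E, 2))), 2))
Add(Mul(Add(19175, Function('Z')(98, -75)), Pow(Add(22801, 24275), -1)), t) = Add(Mul(Add(19175, Pow(Add(-1, 98, Mul(2, Pow(-75, 2))), 2)), Pow(Add(22801, 24275), -1)), Rational(41012, 3)) = Add(Mul(Add(19175, Pow(Add(-1, 98, Mul(2, 5625)), 2)), Pow(47076, -1)), Rational(41012, 3)) = Add(Mul(Add(19175, Pow(Add(-1, 98, 11250), 2)), Rational(1, 47076)), Rational(41012, 3)) = Add(Mul(Add(19175, Pow(11347, 2)), Rational(1, 47076)), Rational(41012, 3)) = Add(Mul(Add(19175, 128754409), Rational(1, 47076)), Rational(41012, 3)) = Add(Mul(128773584, Rational(1, 47076)), Rational(41012, 3)) = Add(Rational(10731132, 3923), Rational(41012, 3)) = Rational(193083472, 11769)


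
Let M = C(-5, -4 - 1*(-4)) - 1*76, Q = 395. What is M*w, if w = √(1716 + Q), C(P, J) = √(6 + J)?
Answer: √2111*(-76 + √6) ≈ -3379.3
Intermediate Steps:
w = √2111 (w = √(1716 + 395) = √2111 ≈ 45.946)
M = -76 + √6 (M = √(6 + (-4 - 1*(-4))) - 1*76 = √(6 + (-4 + 4)) - 76 = √(6 + 0) - 76 = √6 - 76 = -76 + √6 ≈ -73.551)
M*w = (-76 + √6)*√2111 = √2111*(-76 + √6)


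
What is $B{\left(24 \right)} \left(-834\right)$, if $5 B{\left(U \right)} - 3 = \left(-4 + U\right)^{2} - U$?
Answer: $- \frac{316086}{5} \approx -63217.0$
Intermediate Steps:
$B{\left(U \right)} = \frac{3}{5} - \frac{U}{5} + \frac{\left(-4 + U\right)^{2}}{5}$ ($B{\left(U \right)} = \frac{3}{5} + \frac{\left(-4 + U\right)^{2} - U}{5} = \frac{3}{5} - \left(- \frac{\left(-4 + U\right)^{2}}{5} + \frac{U}{5}\right) = \frac{3}{5} - \frac{U}{5} + \frac{\left(-4 + U\right)^{2}}{5}$)
$B{\left(24 \right)} \left(-834\right) = \left(\frac{3}{5} - \frac{24}{5} + \frac{\left(-4 + 24\right)^{2}}{5}\right) \left(-834\right) = \left(\frac{3}{5} - \frac{24}{5} + \frac{20^{2}}{5}\right) \left(-834\right) = \left(\frac{3}{5} - \frac{24}{5} + \frac{1}{5} \cdot 400\right) \left(-834\right) = \left(\frac{3}{5} - \frac{24}{5} + 80\right) \left(-834\right) = \frac{379}{5} \left(-834\right) = - \frac{316086}{5}$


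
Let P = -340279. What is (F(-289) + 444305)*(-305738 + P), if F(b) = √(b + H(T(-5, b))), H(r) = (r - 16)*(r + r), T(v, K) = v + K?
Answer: -287028583185 - 646017*√181991 ≈ -2.8730e+11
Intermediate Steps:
T(v, K) = K + v
H(r) = 2*r*(-16 + r) (H(r) = (-16 + r)*(2*r) = 2*r*(-16 + r))
F(b) = √(b + 2*(-21 + b)*(-5 + b)) (F(b) = √(b + 2*(b - 5)*(-16 + (b - 5))) = √(b + 2*(-5 + b)*(-16 + (-5 + b))) = √(b + 2*(-5 + b)*(-21 + b)) = √(b + 2*(-21 + b)*(-5 + b)))
(F(-289) + 444305)*(-305738 + P) = (√(-289 + 2*(-21 - 289)*(-5 - 289)) + 444305)*(-305738 - 340279) = (√(-289 + 2*(-310)*(-294)) + 444305)*(-646017) = (√(-289 + 182280) + 444305)*(-646017) = (√181991 + 444305)*(-646017) = (444305 + √181991)*(-646017) = -287028583185 - 646017*√181991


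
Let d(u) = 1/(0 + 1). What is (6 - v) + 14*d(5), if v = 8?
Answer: 12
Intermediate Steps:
d(u) = 1 (d(u) = 1/1 = 1)
(6 - v) + 14*d(5) = (6 - 1*8) + 14*1 = (6 - 8) + 14 = -2 + 14 = 12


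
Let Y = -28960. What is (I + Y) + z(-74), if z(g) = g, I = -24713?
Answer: -53747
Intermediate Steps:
(I + Y) + z(-74) = (-24713 - 28960) - 74 = -53673 - 74 = -53747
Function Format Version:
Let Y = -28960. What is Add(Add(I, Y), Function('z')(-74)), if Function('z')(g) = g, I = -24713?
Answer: -53747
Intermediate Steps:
Add(Add(I, Y), Function('z')(-74)) = Add(Add(-24713, -28960), -74) = Add(-53673, -74) = -53747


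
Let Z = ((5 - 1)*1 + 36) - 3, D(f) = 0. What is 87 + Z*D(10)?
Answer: 87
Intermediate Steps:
Z = 37 (Z = (4*1 + 36) - 3 = (4 + 36) - 3 = 40 - 3 = 37)
87 + Z*D(10) = 87 + 37*0 = 87 + 0 = 87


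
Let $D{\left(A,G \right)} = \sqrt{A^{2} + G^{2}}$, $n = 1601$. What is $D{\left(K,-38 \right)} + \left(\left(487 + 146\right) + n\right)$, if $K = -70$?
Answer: $2234 + 2 \sqrt{1586} \approx 2313.6$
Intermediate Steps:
$D{\left(K,-38 \right)} + \left(\left(487 + 146\right) + n\right) = \sqrt{\left(-70\right)^{2} + \left(-38\right)^{2}} + \left(\left(487 + 146\right) + 1601\right) = \sqrt{4900 + 1444} + \left(633 + 1601\right) = \sqrt{6344} + 2234 = 2 \sqrt{1586} + 2234 = 2234 + 2 \sqrt{1586}$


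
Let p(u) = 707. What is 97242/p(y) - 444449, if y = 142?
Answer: -314128201/707 ≈ -4.4431e+5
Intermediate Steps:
97242/p(y) - 444449 = 97242/707 - 444449 = -314128201/707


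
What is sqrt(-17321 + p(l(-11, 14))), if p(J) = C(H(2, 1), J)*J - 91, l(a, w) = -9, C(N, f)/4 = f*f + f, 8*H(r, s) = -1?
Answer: 2*I*sqrt(5001) ≈ 141.44*I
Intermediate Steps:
H(r, s) = -1/8 (H(r, s) = (1/8)*(-1) = -1/8)
C(N, f) = 4*f + 4*f**2 (C(N, f) = 4*(f*f + f) = 4*(f**2 + f) = 4*(f + f**2) = 4*f + 4*f**2)
p(J) = -91 + 4*J**2*(1 + J) (p(J) = (4*J*(1 + J))*J - 91 = 4*J**2*(1 + J) - 91 = -91 + 4*J**2*(1 + J))
sqrt(-17321 + p(l(-11, 14))) = sqrt(-17321 + (-91 + 4*(-9)**2*(1 - 9))) = sqrt(-17321 + (-91 + 4*81*(-8))) = sqrt(-17321 + (-91 - 2592)) = sqrt(-17321 - 2683) = sqrt(-20004) = 2*I*sqrt(5001)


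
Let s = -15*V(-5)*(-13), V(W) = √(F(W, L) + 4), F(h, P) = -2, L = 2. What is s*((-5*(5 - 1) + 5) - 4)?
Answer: -3705*√2 ≈ -5239.7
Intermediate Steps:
V(W) = √2 (V(W) = √(-2 + 4) = √2)
s = 195*√2 (s = -15*√2*(-13) = 195*√2 ≈ 275.77)
s*((-5*(5 - 1) + 5) - 4) = (195*√2)*((-5*(5 - 1) + 5) - 4) = (195*√2)*((-5*4 + 5) - 4) = (195*√2)*((-20 + 5) - 4) = (195*√2)*(-15 - 4) = (195*√2)*(-19) = -3705*√2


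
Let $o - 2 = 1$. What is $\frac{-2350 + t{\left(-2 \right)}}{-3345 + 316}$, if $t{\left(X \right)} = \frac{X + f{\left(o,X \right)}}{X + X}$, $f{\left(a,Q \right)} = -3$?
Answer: $\frac{9395}{12116} \approx 0.77542$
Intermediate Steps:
$o = 3$ ($o = 2 + 1 = 3$)
$t{\left(X \right)} = \frac{-3 + X}{2 X}$ ($t{\left(X \right)} = \frac{X - 3}{X + X} = \frac{-3 + X}{2 X}$)
$\frac{-2350 + t{\left(-2 \right)}}{-3345 + 316} = \frac{-2350 + \frac{-3 - 2}{2 \left(-2\right)}}{-3345 + 316} = \frac{-2350 + \frac{1}{2} \left(- \frac{1}{2}\right) \left(-5\right)}{-3029} = \left(-2350 + \frac{5}{4}\right) \left(- \frac{1}{3029}\right) = \left(- \frac{9395}{4}\right) \left(- \frac{1}{3029}\right) = \frac{9395}{12116}$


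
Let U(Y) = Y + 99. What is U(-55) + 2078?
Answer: 2122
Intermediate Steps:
U(Y) = 99 + Y
U(-55) + 2078 = (99 - 55) + 2078 = 44 + 2078 = 2122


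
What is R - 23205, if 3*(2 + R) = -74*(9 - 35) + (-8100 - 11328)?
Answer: -87125/3 ≈ -29042.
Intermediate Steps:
R = -17510/3 (R = -2 + (-74*(9 - 35) + (-8100 - 11328))/3 = -2 + (-74*(-26) - 19428)/3 = -2 + (1924 - 19428)/3 = -2 + (⅓)*(-17504) = -2 - 17504/3 = -17510/3 ≈ -5836.7)
R - 23205 = -17510/3 - 23205 = -87125/3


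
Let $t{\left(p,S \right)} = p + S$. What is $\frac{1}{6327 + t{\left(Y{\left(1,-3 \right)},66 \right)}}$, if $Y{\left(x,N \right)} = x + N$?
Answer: $\frac{1}{6391} \approx 0.00015647$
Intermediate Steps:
$Y{\left(x,N \right)} = N + x$
$t{\left(p,S \right)} = S + p$
$\frac{1}{6327 + t{\left(Y{\left(1,-3 \right)},66 \right)}} = \frac{1}{6327 + \left(66 + \left(-3 + 1\right)\right)} = \frac{1}{6327 + \left(66 - 2\right)} = \frac{1}{6327 + 64} = \frac{1}{6391}$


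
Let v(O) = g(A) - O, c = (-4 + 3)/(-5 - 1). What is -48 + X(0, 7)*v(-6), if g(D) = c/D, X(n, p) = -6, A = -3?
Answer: -251/3 ≈ -83.667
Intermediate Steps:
c = ⅙ (c = -1/(-6) = -1*(-⅙) = ⅙ ≈ 0.16667)
g(D) = 1/(6*D)
v(O) = -1/18 - O (v(O) = (⅙)/(-3) - O = (⅙)*(-⅓) - O = -1/18 - O)
-48 + X(0, 7)*v(-6) = -48 - 6*(-1/18 - 1*(-6)) = -48 - 6*(-1/18 + 6) = -48 - 6*107/18 = -48 - 107/3 = -251/3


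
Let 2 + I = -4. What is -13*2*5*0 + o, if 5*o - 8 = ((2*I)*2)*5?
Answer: -112/5 ≈ -22.400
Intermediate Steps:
I = -6 (I = -2 - 4 = -6)
o = -112/5 (o = 8/5 + (((2*(-6))*2)*5)/5 = 8/5 + (-12*2*5)/5 = 8/5 + (-24*5)/5 = 8/5 + (1/5)*(-120) = 8/5 - 24 = -112/5 ≈ -22.400)
-13*2*5*0 + o = -13*2*5*0 - 112/5 = -130*0 - 112/5 = -13*0 - 112/5 = 0 - 112/5 = -112/5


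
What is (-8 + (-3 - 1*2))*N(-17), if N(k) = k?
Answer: 221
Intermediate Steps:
(-8 + (-3 - 1*2))*N(-17) = (-8 + (-3 - 1*2))*(-17) = (-8 + (-3 - 2))*(-17) = (-8 - 5)*(-17) = -13*(-17) = 221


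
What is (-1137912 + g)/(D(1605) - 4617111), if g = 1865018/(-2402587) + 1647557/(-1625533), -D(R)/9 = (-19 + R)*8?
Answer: 4444104615920591905/18478030313053223913 ≈ 0.24051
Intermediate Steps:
D(R) = 1368 - 72*R (D(R) = -9*(-19 + R)*8 = -9*(-152 + 8*R) = 1368 - 72*R)
g = -6990047334553/3905484453871 (g = 1865018*(-1/2402587) + 1647557*(-1/1625533) = -1865018/2402587 - 1647557/1625533 = -6990047334553/3905484453871 ≈ -1.7898)
(-1137912 + g)/(D(1605) - 4617111) = (-1137912 - 6990047334553/3905484453871)/((1368 - 72*1605) - 4617111) = -4444104615920591905/(3905484453871*((1368 - 115560) - 4617111)) = -4444104615920591905/(3905484453871*(-114192 - 4617111)) = -4444104615920591905/3905484453871/(-4731303) = -4444104615920591905/3905484453871*(-1/4731303) = 4444104615920591905/18478030313053223913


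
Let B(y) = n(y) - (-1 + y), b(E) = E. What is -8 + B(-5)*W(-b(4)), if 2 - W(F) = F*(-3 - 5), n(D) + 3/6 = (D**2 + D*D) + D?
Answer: -1523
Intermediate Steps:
n(D) = -1/2 + D + 2*D**2 (n(D) = -1/2 + ((D**2 + D*D) + D) = -1/2 + ((D**2 + D**2) + D) = -1/2 + (2*D**2 + D) = -1/2 + (D + 2*D**2) = -1/2 + D + 2*D**2)
B(y) = 1/2 + 2*y**2 (B(y) = (-1/2 + y + 2*y**2) - (-1 + y) = (-1/2 + y + 2*y**2) + (1 - y) = 1/2 + 2*y**2)
W(F) = 2 + 8*F (W(F) = 2 - F*(-3 - 5) = 2 - F*(-8) = 2 - (-8)*F = 2 + 8*F)
-8 + B(-5)*W(-b(4)) = -8 + (1/2 + 2*(-5)**2)*(2 + 8*(-1*4)) = -8 + (1/2 + 2*25)*(2 + 8*(-4)) = -8 + (1/2 + 50)*(2 - 32) = -8 + (101/2)*(-30) = -8 - 1515 = -1523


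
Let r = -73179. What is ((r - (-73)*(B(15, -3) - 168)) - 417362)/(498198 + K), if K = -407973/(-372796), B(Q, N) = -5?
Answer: -187579763320/185726629581 ≈ -1.0100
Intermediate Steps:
K = 407973/372796 (K = -407973*(-1/372796) = 407973/372796 ≈ 1.0944)
((r - (-73)*(B(15, -3) - 168)) - 417362)/(498198 + K) = ((-73179 - (-73)*(-5 - 168)) - 417362)/(498198 + 407973/372796) = ((-73179 - (-73)*(-173)) - 417362)/(185726629581/372796) = ((-73179 - 1*12629) - 417362)*(372796/185726629581) = ((-73179 - 12629) - 417362)*(372796/185726629581) = (-85808 - 417362)*(372796/185726629581) = -503170*372796/185726629581 = -187579763320/185726629581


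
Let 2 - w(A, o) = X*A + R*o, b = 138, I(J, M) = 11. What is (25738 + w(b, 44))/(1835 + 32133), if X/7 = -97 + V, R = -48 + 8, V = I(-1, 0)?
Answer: 6911/2123 ≈ 3.2553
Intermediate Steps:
V = 11
R = -40
X = -602 (X = 7*(-97 + 11) = 7*(-86) = -602)
w(A, o) = 2 + 40*o + 602*A (w(A, o) = 2 - (-602*A - 40*o) = 2 + (40*o + 602*A) = 2 + 40*o + 602*A)
(25738 + w(b, 44))/(1835 + 32133) = (25738 + (2 + 40*44 + 602*138))/(1835 + 32133) = (25738 + (2 + 1760 + 83076))/33968 = (25738 + 84838)*(1/33968) = 110576*(1/33968) = 6911/2123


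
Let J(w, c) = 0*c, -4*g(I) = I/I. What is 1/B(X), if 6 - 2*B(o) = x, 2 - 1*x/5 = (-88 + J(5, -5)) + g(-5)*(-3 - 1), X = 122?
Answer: -2/439 ≈ -0.0045558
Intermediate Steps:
g(I) = -¼ (g(I) = -I/(4*I) = -¼*1 = -¼)
J(w, c) = 0
x = 445 (x = 10 - 5*((-88 + 0) - (-3 - 1)/4) = 10 - 5*(-88 - ¼*(-4)) = 10 - 5*(-88 + 1) = 10 - 5*(-87) = 10 + 435 = 445)
B(o) = -439/2 (B(o) = 3 - ½*445 = 3 - 445/2 = -439/2)
1/B(X) = 1/(-439/2) = -2/439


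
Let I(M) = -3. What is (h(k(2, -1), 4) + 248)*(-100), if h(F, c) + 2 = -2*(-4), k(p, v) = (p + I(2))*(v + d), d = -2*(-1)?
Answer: -25400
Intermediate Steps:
d = 2
k(p, v) = (-3 + p)*(2 + v) (k(p, v) = (p - 3)*(v + 2) = (-3 + p)*(2 + v))
h(F, c) = 6 (h(F, c) = -2 - 2*(-4) = -2 + 8 = 6)
(h(k(2, -1), 4) + 248)*(-100) = (6 + 248)*(-100) = 254*(-100) = -25400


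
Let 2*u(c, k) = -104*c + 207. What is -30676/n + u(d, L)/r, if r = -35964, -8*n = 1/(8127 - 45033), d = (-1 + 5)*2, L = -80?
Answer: -651453884664719/71928 ≈ -9.0570e+9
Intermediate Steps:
d = 8 (d = 4*2 = 8)
u(c, k) = 207/2 - 52*c (u(c, k) = (-104*c + 207)/2 = (207 - 104*c)/2 = 207/2 - 52*c)
n = 1/295248 (n = -1/(8*(8127 - 45033)) = -1/8/(-36906) = -1/8*(-1/36906) = 1/295248 ≈ 3.3870e-6)
-30676/n + u(d, L)/r = -30676/1/295248 + (207/2 - 52*8)/(-35964) = -30676*295248 + (207/2 - 416)*(-1/35964) = -9057027648 - 625/2*(-1/35964) = -9057027648 + 625/71928 = -651453884664719/71928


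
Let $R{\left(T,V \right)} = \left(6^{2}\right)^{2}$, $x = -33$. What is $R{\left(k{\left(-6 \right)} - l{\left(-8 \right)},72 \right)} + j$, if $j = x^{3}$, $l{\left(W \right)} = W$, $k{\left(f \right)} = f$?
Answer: $-34641$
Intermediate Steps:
$R{\left(T,V \right)} = 1296$ ($R{\left(T,V \right)} = 36^{2} = 1296$)
$j = -35937$ ($j = \left(-33\right)^{3} = -35937$)
$R{\left(k{\left(-6 \right)} - l{\left(-8 \right)},72 \right)} + j = 1296 - 35937 = -34641$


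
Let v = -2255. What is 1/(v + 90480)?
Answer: 1/88225 ≈ 1.1335e-5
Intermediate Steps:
1/(v + 90480) = 1/(-2255 + 90480) = 1/88225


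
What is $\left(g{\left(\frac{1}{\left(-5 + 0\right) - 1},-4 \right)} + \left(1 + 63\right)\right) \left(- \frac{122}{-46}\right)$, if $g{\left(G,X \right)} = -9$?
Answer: $\frac{3355}{23} \approx 145.87$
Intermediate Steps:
$\left(g{\left(\frac{1}{\left(-5 + 0\right) - 1},-4 \right)} + \left(1 + 63\right)\right) \left(- \frac{122}{-46}\right) = \left(-9 + \left(1 + 63\right)\right) \left(- \frac{122}{-46}\right) = \left(-9 + 64\right) \left(\left(-122\right) \left(- \frac{1}{46}\right)\right) = 55 \cdot \frac{61}{23} = \frac{3355}{23}$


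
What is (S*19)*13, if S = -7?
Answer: -1729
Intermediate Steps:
(S*19)*13 = -7*19*13 = -133*13 = -1729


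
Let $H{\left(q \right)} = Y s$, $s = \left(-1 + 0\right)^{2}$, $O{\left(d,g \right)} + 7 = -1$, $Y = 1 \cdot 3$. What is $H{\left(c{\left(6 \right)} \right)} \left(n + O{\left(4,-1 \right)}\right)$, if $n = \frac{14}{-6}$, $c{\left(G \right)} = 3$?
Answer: $-31$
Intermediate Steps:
$Y = 3$
$O{\left(d,g \right)} = -8$ ($O{\left(d,g \right)} = -7 - 1 = -8$)
$s = 1$ ($s = \left(-1\right)^{2} = 1$)
$n = - \frac{7}{3}$ ($n = 14 \left(- \frac{1}{6}\right) = - \frac{7}{3} \approx -2.3333$)
$H{\left(q \right)} = 3$ ($H{\left(q \right)} = 3 \cdot 1 = 3$)
$H{\left(c{\left(6 \right)} \right)} \left(n + O{\left(4,-1 \right)}\right) = 3 \left(- \frac{7}{3} - 8\right) = 3 \left(- \frac{31}{3}\right) = -31$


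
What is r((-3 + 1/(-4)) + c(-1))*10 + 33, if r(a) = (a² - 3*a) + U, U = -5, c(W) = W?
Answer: 2329/8 ≈ 291.13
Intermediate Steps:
r(a) = -5 + a² - 3*a (r(a) = (a² - 3*a) - 5 = -5 + a² - 3*a)
r((-3 + 1/(-4)) + c(-1))*10 + 33 = (-5 + ((-3 + 1/(-4)) - 1)² - 3*((-3 + 1/(-4)) - 1))*10 + 33 = (-5 + ((-3 + 1*(-¼)) - 1)² - 3*((-3 + 1*(-¼)) - 1))*10 + 33 = (-5 + ((-3 - ¼) - 1)² - 3*((-3 - ¼) - 1))*10 + 33 = (-5 + (-13/4 - 1)² - 3*(-13/4 - 1))*10 + 33 = (-5 + (-17/4)² - 3*(-17/4))*10 + 33 = (-5 + 289/16 + 51/4)*10 + 33 = (413/16)*10 + 33 = 2065/8 + 33 = 2329/8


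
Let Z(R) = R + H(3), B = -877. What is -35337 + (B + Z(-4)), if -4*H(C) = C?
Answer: -144875/4 ≈ -36219.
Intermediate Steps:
H(C) = -C/4
Z(R) = -¾ + R (Z(R) = R - ¼*3 = R - ¾ = -¾ + R)
-35337 + (B + Z(-4)) = -35337 + (-877 + (-¾ - 4)) = -35337 + (-877 - 19/4) = -35337 - 3527/4 = -144875/4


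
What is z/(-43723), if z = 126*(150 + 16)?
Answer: -20916/43723 ≈ -0.47838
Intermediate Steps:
z = 20916 (z = 126*166 = 20916)
z/(-43723) = 20916/(-43723) = 20916*(-1/43723) = -20916/43723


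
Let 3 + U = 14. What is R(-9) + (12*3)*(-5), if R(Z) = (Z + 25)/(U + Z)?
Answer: -172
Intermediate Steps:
U = 11 (U = -3 + 14 = 11)
R(Z) = (25 + Z)/(11 + Z) (R(Z) = (Z + 25)/(11 + Z) = (25 + Z)/(11 + Z))
R(-9) + (12*3)*(-5) = (25 - 9)/(11 - 9) + (12*3)*(-5) = 16/2 + 36*(-5) = (1/2)*16 - 180 = 8 - 180 = -172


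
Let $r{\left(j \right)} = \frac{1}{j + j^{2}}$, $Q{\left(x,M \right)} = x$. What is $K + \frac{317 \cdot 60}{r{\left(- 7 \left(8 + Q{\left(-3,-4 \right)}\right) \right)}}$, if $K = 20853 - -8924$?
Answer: $22663577$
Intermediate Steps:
$K = 29777$ ($K = 20853 + 8924 = 29777$)
$K + \frac{317 \cdot 60}{r{\left(- 7 \left(8 + Q{\left(-3,-4 \right)}\right) \right)}} = 29777 + \frac{317 \cdot 60}{\frac{1}{\left(-7\right) \left(8 - 3\right)} \frac{1}{1 - 7 \left(8 - 3\right)}} = 29777 + \frac{19020}{\frac{1}{\left(-7\right) 5} \frac{1}{1 - 35}} = 29777 + \frac{19020}{\frac{1}{-35} \frac{1}{1 - 35}} = 29777 + \frac{19020}{\left(- \frac{1}{35}\right) \frac{1}{-34}} = 29777 + \frac{19020}{\left(- \frac{1}{35}\right) \left(- \frac{1}{34}\right)} = 29777 + 19020 \frac{1}{\frac{1}{1190}} = 29777 + 19020 \cdot 1190 = 29777 + 22633800 = 22663577$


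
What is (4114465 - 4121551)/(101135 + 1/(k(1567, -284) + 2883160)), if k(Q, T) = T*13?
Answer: -20403910248/291214996181 ≈ -0.070065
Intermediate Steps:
k(Q, T) = 13*T
(4114465 - 4121551)/(101135 + 1/(k(1567, -284) + 2883160)) = (4114465 - 4121551)/(101135 + 1/(13*(-284) + 2883160)) = -7086/(101135 + 1/(-3692 + 2883160)) = -7086/(101135 + 1/2879468) = -7086/291214996181/2879468 = -7086*2879468/291214996181 = -20403910248/291214996181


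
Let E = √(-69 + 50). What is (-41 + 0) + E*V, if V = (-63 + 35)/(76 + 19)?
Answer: -41 - 28*I*√19/95 ≈ -41.0 - 1.2847*I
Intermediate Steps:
E = I*√19 (E = √(-19) = I*√19 ≈ 4.3589*I)
V = -28/95 ≈ -0.29474
(-41 + 0) + E*V = (-41 + 0) + (I*√19)*(-28/95) = -41 - 28*I*√19/95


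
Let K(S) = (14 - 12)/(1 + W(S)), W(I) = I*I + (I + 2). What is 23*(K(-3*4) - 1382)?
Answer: -4291064/135 ≈ -31786.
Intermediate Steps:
W(I) = 2 + I + I² (W(I) = I² + (2 + I) = 2 + I + I²)
K(S) = 2/(3 + S + S²) (K(S) = (14 - 12)/(1 + (2 + S + S²)) = 2/(3 + S + S²))
23*(K(-3*4) - 1382) = 23*(2/(3 - 3*4 + (-3*4)²) - 1382) = 23*(2/(3 - 12 + (-12)²) - 1382) = 23*(2/(3 - 12 + 144) - 1382) = 23*(2/135 - 1382) = 23*(-186568/135) = -4291064/135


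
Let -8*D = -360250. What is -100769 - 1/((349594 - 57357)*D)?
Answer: -5304398499321629/52639189625 ≈ -1.0077e+5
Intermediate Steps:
D = 180125/4 (D = -⅛*(-360250) = 180125/4 ≈ 45031.)
-100769 - 1/((349594 - 57357)*D) = -100769 - 1/((349594 - 57357)*180125/4) = -100769 - 4/(292237*180125) = -100769 - 1*4/52639189625 = -100769 - 4/52639189625 = -5304398499321629/52639189625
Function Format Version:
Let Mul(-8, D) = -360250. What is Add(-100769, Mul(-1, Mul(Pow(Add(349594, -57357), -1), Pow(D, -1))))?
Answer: Rational(-5304398499321629, 52639189625) ≈ -1.0077e+5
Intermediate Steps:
D = Rational(180125, 4) (D = Mul(Rational(-1, 8), -360250) = Rational(180125, 4) ≈ 45031.)
Add(-100769, Mul(-1, Mul(Pow(Add(349594, -57357), -1), Pow(D, -1)))) = Add(-100769, Mul(-1, Mul(Pow(Add(349594, -57357), -1), Pow(Rational(180125, 4), -1)))) = Add(-100769, Mul(-1, Mul(Pow(292237, -1), Rational(4, 180125)))) = Add(-100769, Mul(-1, Mul(Rational(1, 292237), Rational(4, 180125)))) = Add(-100769, Mul(-1, Rational(4, 52639189625))) = Add(-100769, Rational(-4, 52639189625)) = Rational(-5304398499321629, 52639189625)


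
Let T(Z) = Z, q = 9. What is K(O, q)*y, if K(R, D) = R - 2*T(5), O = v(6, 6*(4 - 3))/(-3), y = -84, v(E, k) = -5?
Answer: 700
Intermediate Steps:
O = 5/3 (O = -5/(-3) = -5*(-1/3) = 5/3 ≈ 1.6667)
K(R, D) = -10 + R (K(R, D) = R - 2*5 = R - 10 = -10 + R)
K(O, q)*y = (-10 + 5/3)*(-84) = -25/3*(-84) = 700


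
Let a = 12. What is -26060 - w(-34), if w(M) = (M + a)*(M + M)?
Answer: -27556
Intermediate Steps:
w(M) = 2*M*(12 + M) (w(M) = (M + 12)*(M + M) = (12 + M)*(2*M) = 2*M*(12 + M))
-26060 - w(-34) = -26060 - 2*(-34)*(12 - 34) = -26060 - 2*(-34)*(-22) = -26060 - 1*1496 = -26060 - 1496 = -27556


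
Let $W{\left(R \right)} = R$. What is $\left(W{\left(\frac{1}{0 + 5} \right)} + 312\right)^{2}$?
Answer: $\frac{2436721}{25} \approx 97469.0$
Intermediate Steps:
$\left(W{\left(\frac{1}{0 + 5} \right)} + 312\right)^{2} = \left(\frac{1}{0 + 5} + 312\right)^{2} = \left(\frac{1}{5} + 312\right)^{2} = \left(\frac{1561}{5}\right)^{2} = \frac{2436721}{25}$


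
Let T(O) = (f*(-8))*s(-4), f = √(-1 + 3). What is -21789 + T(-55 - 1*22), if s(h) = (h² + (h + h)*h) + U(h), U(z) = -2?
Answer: -21789 - 368*√2 ≈ -22309.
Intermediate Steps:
s(h) = -2 + 3*h² (s(h) = (h² + (h + h)*h) - 2 = (h² + (2*h)*h) - 2 = (h² + 2*h²) - 2 = 3*h² - 2 = -2 + 3*h²)
f = √2 ≈ 1.4142
T(O) = -368*√2 (T(O) = (√2*(-8))*(-2 + 3*(-4)²) = (-8*√2)*(-2 + 3*16) = (-8*√2)*(-2 + 48) = -8*√2*46 = -368*√2)
-21789 + T(-55 - 1*22) = -21789 - 368*√2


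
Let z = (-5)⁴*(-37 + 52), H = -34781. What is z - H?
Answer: 44156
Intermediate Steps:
z = 9375 (z = 625*15 = 9375)
z - H = 9375 - 1*(-34781) = 9375 + 34781 = 44156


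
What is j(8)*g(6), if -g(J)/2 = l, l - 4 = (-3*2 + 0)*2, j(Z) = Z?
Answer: 128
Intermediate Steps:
l = -8 (l = 4 + (-3*2 + 0)*2 = 4 + (-6 + 0)*2 = 4 - 6*2 = 4 - 12 = -8)
g(J) = 16 (g(J) = -2*(-8) = 16)
j(8)*g(6) = 8*16 = 128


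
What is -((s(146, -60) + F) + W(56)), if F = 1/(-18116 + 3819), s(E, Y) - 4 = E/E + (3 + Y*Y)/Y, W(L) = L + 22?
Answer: -6562303/285940 ≈ -22.950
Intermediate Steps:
W(L) = 22 + L
s(E, Y) = 5 + (3 + Y²)/Y (s(E, Y) = 4 + (E/E + (3 + Y*Y)/Y) = 4 + (1 + (3 + Y²)/Y) = 5 + (3 + Y²)/Y)
F = -1/14297 (F = 1/(-14297) = -1/14297 ≈ -6.9945e-5)
-((s(146, -60) + F) + W(56)) = -(((5 - 60 + 3/(-60)) - 1/14297) + (22 + 56)) = -(((5 - 60 + 3*(-1/60)) - 1/14297) + 78) = -(((5 - 60 - 1/20) - 1/14297) + 78) = -((-1101/20 - 1/14297) + 78) = -(-15741017/285940 + 78) = -1*6562303/285940 = -6562303/285940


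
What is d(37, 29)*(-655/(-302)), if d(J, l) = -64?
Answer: -20960/151 ≈ -138.81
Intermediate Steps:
d(37, 29)*(-655/(-302)) = -(-41920)/(-302) = -(-41920)*(-1)/302 = -64*655/302 = -20960/151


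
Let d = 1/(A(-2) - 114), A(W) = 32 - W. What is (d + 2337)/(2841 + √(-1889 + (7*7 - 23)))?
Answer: 177050173/215283840 - 186959*I*√23/71761280 ≈ 0.8224 - 0.012495*I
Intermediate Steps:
d = -1/80 (d = 1/((32 - 1*(-2)) - 114) = 1/((32 + 2) - 114) = 1/(34 - 114) = 1/(-80) = -1/80 ≈ -0.012500)
(d + 2337)/(2841 + √(-1889 + (7*7 - 23))) = (-1/80 + 2337)/(2841 + √(-1889 + (7*7 - 23))) = 186959/(80*(2841 + √(-1889 + (49 - 23)))) = 186959/(80*(2841 + √(-1889 + 26))) = 186959/(80*(2841 + √(-1863))) = 186959/(80*(2841 + 9*I*√23))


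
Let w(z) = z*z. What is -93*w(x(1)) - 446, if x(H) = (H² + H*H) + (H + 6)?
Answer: -7979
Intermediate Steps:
x(H) = 6 + H + 2*H² (x(H) = (H² + H²) + (6 + H) = 2*H² + (6 + H) = 6 + H + 2*H²)
w(z) = z²
-93*w(x(1)) - 446 = -93*(6 + 1 + 2*1²)² - 446 = -93*(6 + 1 + 2*1)² - 446 = -93*(6 + 1 + 2)² - 446 = -93*9² - 446 = -93*81 - 446 = -7533 - 446 = -7979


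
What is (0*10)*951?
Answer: 0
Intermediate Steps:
(0*10)*951 = 0*951 = 0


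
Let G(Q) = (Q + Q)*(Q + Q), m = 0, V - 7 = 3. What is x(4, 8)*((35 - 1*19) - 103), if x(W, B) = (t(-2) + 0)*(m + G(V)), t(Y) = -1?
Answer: 34800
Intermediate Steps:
V = 10 (V = 7 + 3 = 10)
G(Q) = 4*Q² (G(Q) = (2*Q)*(2*Q) = 4*Q²)
x(W, B) = -400 (x(W, B) = (-1 + 0)*(0 + 4*10²) = -(0 + 4*100) = -(0 + 400) = -1*400 = -400)
x(4, 8)*((35 - 1*19) - 103) = -400*((35 - 1*19) - 103) = -400*((35 - 19) - 103) = -400*(16 - 103) = -400*(-87) = 34800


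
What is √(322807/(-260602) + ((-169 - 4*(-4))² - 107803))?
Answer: I*√5731567806632990/260602 ≈ 290.51*I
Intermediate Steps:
√(322807/(-260602) + ((-169 - 4*(-4))² - 107803)) = √(322807*(-1/260602) + ((-169 + 16)² - 107803)) = √(-322807/260602 + ((-153)² - 107803)) = √(-322807/260602 + (23409 - 107803)) = √(-322807/260602 - 84394) = √(-21993567995/260602) = I*√5731567806632990/260602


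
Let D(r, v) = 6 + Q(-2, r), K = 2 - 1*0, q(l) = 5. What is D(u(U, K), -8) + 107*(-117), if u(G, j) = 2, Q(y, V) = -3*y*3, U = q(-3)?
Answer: -12495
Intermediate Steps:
U = 5
Q(y, V) = -9*y
K = 2 (K = 2 + 0 = 2)
D(r, v) = 24 (D(r, v) = 6 - 9*(-2) = 6 + 18 = 24)
D(u(U, K), -8) + 107*(-117) = 24 + 107*(-117) = 24 - 12519 = -12495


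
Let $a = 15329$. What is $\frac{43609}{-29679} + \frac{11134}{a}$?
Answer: $- \frac{338036375}{454949391} \approx -0.74302$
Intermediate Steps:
$\frac{43609}{-29679} + \frac{11134}{a} = \frac{43609}{-29679} + \frac{11134}{15329} = 43609 \left(- \frac{1}{29679}\right) + 11134 \cdot \frac{1}{15329} = - \frac{43609}{29679} + \frac{11134}{15329} = - \frac{338036375}{454949391}$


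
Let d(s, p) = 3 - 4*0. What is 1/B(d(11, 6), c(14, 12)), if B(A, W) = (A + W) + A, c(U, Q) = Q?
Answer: 1/18 ≈ 0.055556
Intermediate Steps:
d(s, p) = 3 (d(s, p) = 3 + 0 = 3)
B(A, W) = W + 2*A
1/B(d(11, 6), c(14, 12)) = 1/(12 + 2*3) = 1/(12 + 6) = 1/18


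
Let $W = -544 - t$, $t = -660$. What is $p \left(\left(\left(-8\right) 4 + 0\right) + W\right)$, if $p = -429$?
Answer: $-36036$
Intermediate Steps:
$W = 116$ ($W = -544 - -660 = -544 + 660 = 116$)
$p \left(\left(\left(-8\right) 4 + 0\right) + W\right) = - 429 \left(\left(\left(-8\right) 4 + 0\right) + 116\right) = - 429 \left(\left(-32 + 0\right) + 116\right) = - 429 \left(-32 + 116\right) = \left(-429\right) 84 = -36036$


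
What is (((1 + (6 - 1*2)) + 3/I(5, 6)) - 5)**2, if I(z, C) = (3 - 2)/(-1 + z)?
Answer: 144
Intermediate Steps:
I(z, C) = 1/(-1 + z)
(((1 + (6 - 1*2)) + 3/I(5, 6)) - 5)**2 = (((1 + (6 - 1*2)) + 3/(1/(-1 + 5))) - 5)**2 = (((1 + (6 - 2)) + 3/(1/4)) - 5)**2 = (((1 + 4) + 3/(1/4)) - 5)**2 = ((5 + 3*4) - 5)**2 = ((5 + 12) - 5)**2 = (17 - 5)**2 = 12**2 = 144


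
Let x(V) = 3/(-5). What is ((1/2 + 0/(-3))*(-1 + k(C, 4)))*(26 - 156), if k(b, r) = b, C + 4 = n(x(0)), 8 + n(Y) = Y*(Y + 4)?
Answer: 4888/5 ≈ 977.60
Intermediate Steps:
x(V) = -⅗ (x(V) = 3*(-⅕) = -⅗)
n(Y) = -8 + Y*(4 + Y) (n(Y) = -8 + Y*(Y + 4) = -8 + Y*(4 + Y))
C = -351/25 (C = -4 + (-8 + (-⅗)² + 4*(-⅗)) = -4 + (-8 + 9/25 - 12/5) = -4 - 251/25 = -351/25 ≈ -14.040)
((1/2 + 0/(-3))*(-1 + k(C, 4)))*(26 - 156) = ((1/2 + 0/(-3))*(-1 - 351/25))*(26 - 156) = ((1*(½) + 0*(-⅓))*(-376/25))*(-130) = ((½ + 0)*(-376/25))*(-130) = ((½)*(-376/25))*(-130) = -188/25*(-130) = 4888/5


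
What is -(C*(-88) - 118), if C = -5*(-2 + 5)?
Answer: -1202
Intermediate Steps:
C = -15 (C = -5*3 = -15)
-(C*(-88) - 118) = -(-15*(-88) - 118) = -(1320 - 118) = -1*1202 = -1202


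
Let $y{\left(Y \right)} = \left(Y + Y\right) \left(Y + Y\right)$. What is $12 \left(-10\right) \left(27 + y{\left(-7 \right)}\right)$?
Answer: $-26760$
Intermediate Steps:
$y{\left(Y \right)} = 4 Y^{2}$ ($y{\left(Y \right)} = 2 Y 2 Y = 4 Y^{2}$)
$12 \left(-10\right) \left(27 + y{\left(-7 \right)}\right) = 12 \left(-10\right) \left(27 + 4 \left(-7\right)^{2}\right) = - 120 \left(27 + 4 \cdot 49\right) = - 120 \left(27 + 196\right) = \left(-120\right) 223 = -26760$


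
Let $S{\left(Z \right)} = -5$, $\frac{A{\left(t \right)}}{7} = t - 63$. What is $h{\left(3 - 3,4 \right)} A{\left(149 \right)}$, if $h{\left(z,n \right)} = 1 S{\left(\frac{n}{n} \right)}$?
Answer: $-3010$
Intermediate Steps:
$A{\left(t \right)} = -441 + 7 t$ ($A{\left(t \right)} = 7 \left(t - 63\right) = 7 \left(-63 + t\right) = -441 + 7 t$)
$h{\left(z,n \right)} = -5$ ($h{\left(z,n \right)} = 1 \left(-5\right) = -5$)
$h{\left(3 - 3,4 \right)} A{\left(149 \right)} = - 5 \left(-441 + 7 \cdot 149\right) = - 5 \left(-441 + 1043\right) = \left(-5\right) 602 = -3010$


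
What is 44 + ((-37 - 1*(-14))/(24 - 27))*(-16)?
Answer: -236/3 ≈ -78.667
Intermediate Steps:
44 + ((-37 - 1*(-14))/(24 - 27))*(-16) = 44 + ((-37 + 14)/(-3))*(-16) = 44 - 23*(-1/3)*(-16) = 44 + (23/3)*(-16) = 44 - 368/3 = -236/3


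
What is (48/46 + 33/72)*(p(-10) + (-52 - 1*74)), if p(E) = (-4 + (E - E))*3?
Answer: -829/4 ≈ -207.25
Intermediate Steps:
p(E) = -12 (p(E) = (-4 + 0)*3 = -4*3 = -12)
(48/46 + 33/72)*(p(-10) + (-52 - 1*74)) = (48/46 + 33/72)*(-12 + (-52 - 1*74)) = (48*(1/46) + 33*(1/72))*(-12 + (-52 - 74)) = (24/23 + 11/24)*(-12 - 126) = (829/552)*(-138) = -829/4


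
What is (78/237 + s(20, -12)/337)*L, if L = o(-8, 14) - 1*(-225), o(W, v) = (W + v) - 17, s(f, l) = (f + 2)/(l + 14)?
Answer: 2061034/26623 ≈ 77.416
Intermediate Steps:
s(f, l) = (2 + f)/(14 + l)
o(W, v) = -17 + W + v
L = 214 (L = (-17 - 8 + 14) - 1*(-225) = -11 + 225 = 214)
(78/237 + s(20, -12)/337)*L = (78/237 + ((2 + 20)/(14 - 12))/337)*214 = (78*(1/237) + (22/2)*(1/337))*214 = (26/79 + ((½)*22)*(1/337))*214 = (26/79 + 11*(1/337))*214 = (26/79 + 11/337)*214 = (9631/26623)*214 = 2061034/26623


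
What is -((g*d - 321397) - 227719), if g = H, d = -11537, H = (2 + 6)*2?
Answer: 733708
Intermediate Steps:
H = 16 (H = 8*2 = 16)
g = 16
-((g*d - 321397) - 227719) = -((16*(-11537) - 321397) - 227719) = -((-184592 - 321397) - 227719) = -(-505989 - 227719) = -1*(-733708) = 733708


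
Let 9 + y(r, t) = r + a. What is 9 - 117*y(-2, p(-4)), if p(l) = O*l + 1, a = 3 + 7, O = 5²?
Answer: 126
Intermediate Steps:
O = 25
a = 10
p(l) = 1 + 25*l (p(l) = 25*l + 1 = 1 + 25*l)
y(r, t) = 1 + r (y(r, t) = -9 + (r + 10) = -9 + (10 + r) = 1 + r)
9 - 117*y(-2, p(-4)) = 9 - 117*(1 - 2) = 9 - 117*(-1) = 9 + 117 = 126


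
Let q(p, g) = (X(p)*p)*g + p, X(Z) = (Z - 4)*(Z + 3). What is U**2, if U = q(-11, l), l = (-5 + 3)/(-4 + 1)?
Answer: 793881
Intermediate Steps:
X(Z) = (-4 + Z)*(3 + Z)
l = 2/3 (l = -2/(-3) = -2*(-1/3) = 2/3 ≈ 0.66667)
q(p, g) = p + g*p*(-12 + p**2 - p) (q(p, g) = ((-12 + p**2 - p)*p)*g + p = (p*(-12 + p**2 - p))*g + p = g*p*(-12 + p**2 - p) + p = p + g*p*(-12 + p**2 - p))
U = -891 (U = -1*(-11)*(-1 + 2*(12 - 11 - 1*(-11)**2)/3) = -1*(-11)*(-1 + 2*(12 - 11 - 1*121)/3) = -1*(-11)*(-1 + 2*(12 - 11 - 121)/3) = -1*(-11)*(-1 + (2/3)*(-120)) = -1*(-11)*(-1 - 80) = -1*(-11)*(-81) = -891)
U**2 = (-891)**2 = 793881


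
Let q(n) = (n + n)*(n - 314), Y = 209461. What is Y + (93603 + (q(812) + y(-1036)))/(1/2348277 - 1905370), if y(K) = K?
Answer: 937196891026916066/4474336547489 ≈ 2.0946e+5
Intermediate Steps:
q(n) = 2*n*(-314 + n) (q(n) = (2*n)*(-314 + n) = 2*n*(-314 + n))
Y + (93603 + (q(812) + y(-1036)))/(1/2348277 - 1905370) = 209461 + (93603 + (2*812*(-314 + 812) - 1036))/(1/2348277 - 1905370) = 209461 + (93603 + (2*812*498 - 1036))/(1/2348277 - 1905370) = 209461 + (93603 + (808752 - 1036))/(-4474336547489/2348277) = 209461 + (93603 + 807716)*(-2348277/4474336547489) = 209461 + 901319*(-2348277/4474336547489) = 209461 - 2116546677363/4474336547489 = 937196891026916066/4474336547489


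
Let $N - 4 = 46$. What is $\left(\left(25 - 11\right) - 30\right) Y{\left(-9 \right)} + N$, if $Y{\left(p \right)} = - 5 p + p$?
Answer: $-526$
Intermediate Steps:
$N = 50$ ($N = 4 + 46 = 50$)
$Y{\left(p \right)} = - 4 p$
$\left(\left(25 - 11\right) - 30\right) Y{\left(-9 \right)} + N = \left(\left(25 - 11\right) - 30\right) \left(\left(-4\right) \left(-9\right)\right) + 50 = \left(14 - 30\right) 36 + 50 = \left(-16\right) 36 + 50 = -576 + 50 = -526$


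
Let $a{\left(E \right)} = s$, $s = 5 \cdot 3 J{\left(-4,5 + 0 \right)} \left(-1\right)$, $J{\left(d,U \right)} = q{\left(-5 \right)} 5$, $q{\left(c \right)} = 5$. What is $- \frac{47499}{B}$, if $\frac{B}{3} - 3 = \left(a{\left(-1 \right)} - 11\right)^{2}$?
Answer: $- \frac{15833}{148999} \approx -0.10626$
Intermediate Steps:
$J{\left(d,U \right)} = 25$ ($J{\left(d,U \right)} = 5 \cdot 5 = 25$)
$s = -375$ ($s = 5 \cdot 3 \cdot 25 \left(-1\right) = 15 \cdot 25 \left(-1\right) = 375 \left(-1\right) = -375$)
$a{\left(E \right)} = -375$
$B = 446997$ ($B = 9 + 3 \left(-375 - 11\right)^{2} = 9 + 3 \left(-386\right)^{2} = 9 + 3 \cdot 148996 = 9 + 446988 = 446997$)
$- \frac{47499}{B} = - \frac{47499}{446997} = \left(-47499\right) \frac{1}{446997} = - \frac{15833}{148999}$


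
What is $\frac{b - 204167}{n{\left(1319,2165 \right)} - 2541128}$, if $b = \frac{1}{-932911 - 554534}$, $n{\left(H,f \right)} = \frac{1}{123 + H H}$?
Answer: $\frac{9969442853897648}{124082884992922815} \approx 0.080345$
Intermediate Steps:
$n{\left(H,f \right)} = \frac{1}{123 + H^{2}}$
$b = - \frac{1}{1487445}$ ($b = \frac{1}{-1487445} = - \frac{1}{1487445} \approx -6.7229 \cdot 10^{-7}$)
$\frac{b - 204167}{n{\left(1319,2165 \right)} - 2541128} = \frac{- \frac{1}{1487445} - 204167}{\frac{1}{123 + 1319^{2}} - 2541128} = - \frac{303687183316}{1487445 \left(\frac{1}{123 + 1739761} - 2541128\right)} = - \frac{303687183316}{1487445 \left(\frac{1}{1739884} - 2541128\right)} = - \frac{303687183316}{1487445 \left(- \frac{4421267949151}{1739884}\right)} = \left(- \frac{303687183316}{1487445}\right) \left(- \frac{1739884}{4421267949151}\right) = \frac{9969442853897648}{124082884992922815}$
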